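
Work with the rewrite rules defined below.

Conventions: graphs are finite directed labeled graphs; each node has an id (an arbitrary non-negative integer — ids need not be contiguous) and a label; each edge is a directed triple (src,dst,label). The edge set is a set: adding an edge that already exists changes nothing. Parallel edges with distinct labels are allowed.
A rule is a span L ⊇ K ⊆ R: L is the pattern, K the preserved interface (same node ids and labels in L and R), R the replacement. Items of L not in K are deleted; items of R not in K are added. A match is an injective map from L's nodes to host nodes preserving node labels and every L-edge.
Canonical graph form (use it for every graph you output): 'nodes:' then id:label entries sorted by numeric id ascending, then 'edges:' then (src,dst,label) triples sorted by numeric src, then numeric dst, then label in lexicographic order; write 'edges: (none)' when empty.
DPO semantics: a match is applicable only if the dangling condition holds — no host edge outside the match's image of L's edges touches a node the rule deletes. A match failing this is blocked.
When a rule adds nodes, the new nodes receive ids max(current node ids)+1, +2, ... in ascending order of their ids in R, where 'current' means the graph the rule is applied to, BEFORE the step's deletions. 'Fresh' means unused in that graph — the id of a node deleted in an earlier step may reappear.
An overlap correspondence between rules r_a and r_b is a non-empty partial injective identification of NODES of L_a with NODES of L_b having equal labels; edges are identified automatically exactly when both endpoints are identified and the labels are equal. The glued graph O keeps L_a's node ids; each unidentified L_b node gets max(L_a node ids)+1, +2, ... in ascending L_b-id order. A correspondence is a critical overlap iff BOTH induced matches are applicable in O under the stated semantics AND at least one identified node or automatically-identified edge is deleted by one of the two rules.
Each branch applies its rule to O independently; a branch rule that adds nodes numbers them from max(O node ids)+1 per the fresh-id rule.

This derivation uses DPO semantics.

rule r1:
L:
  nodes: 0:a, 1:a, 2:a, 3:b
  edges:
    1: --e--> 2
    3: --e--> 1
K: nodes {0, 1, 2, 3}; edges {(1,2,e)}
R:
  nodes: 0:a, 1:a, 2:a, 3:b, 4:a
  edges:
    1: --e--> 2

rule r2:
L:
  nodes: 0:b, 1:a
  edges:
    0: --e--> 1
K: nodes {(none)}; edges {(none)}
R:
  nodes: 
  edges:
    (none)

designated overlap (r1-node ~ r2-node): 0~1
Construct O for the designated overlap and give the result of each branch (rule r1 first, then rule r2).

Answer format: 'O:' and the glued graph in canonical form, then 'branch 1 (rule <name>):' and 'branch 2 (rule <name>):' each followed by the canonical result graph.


O:
nodes: 0:a, 1:a, 2:a, 3:b, 4:b
edges: (1,2,e); (3,1,e); (4,0,e)
branch 1 (rule r1):
nodes: 0:a, 1:a, 2:a, 3:b, 4:b, 5:a
edges: (1,2,e); (4,0,e)
branch 2 (rule r2):
nodes: 1:a, 2:a, 3:b
edges: (1,2,e); (3,1,e)


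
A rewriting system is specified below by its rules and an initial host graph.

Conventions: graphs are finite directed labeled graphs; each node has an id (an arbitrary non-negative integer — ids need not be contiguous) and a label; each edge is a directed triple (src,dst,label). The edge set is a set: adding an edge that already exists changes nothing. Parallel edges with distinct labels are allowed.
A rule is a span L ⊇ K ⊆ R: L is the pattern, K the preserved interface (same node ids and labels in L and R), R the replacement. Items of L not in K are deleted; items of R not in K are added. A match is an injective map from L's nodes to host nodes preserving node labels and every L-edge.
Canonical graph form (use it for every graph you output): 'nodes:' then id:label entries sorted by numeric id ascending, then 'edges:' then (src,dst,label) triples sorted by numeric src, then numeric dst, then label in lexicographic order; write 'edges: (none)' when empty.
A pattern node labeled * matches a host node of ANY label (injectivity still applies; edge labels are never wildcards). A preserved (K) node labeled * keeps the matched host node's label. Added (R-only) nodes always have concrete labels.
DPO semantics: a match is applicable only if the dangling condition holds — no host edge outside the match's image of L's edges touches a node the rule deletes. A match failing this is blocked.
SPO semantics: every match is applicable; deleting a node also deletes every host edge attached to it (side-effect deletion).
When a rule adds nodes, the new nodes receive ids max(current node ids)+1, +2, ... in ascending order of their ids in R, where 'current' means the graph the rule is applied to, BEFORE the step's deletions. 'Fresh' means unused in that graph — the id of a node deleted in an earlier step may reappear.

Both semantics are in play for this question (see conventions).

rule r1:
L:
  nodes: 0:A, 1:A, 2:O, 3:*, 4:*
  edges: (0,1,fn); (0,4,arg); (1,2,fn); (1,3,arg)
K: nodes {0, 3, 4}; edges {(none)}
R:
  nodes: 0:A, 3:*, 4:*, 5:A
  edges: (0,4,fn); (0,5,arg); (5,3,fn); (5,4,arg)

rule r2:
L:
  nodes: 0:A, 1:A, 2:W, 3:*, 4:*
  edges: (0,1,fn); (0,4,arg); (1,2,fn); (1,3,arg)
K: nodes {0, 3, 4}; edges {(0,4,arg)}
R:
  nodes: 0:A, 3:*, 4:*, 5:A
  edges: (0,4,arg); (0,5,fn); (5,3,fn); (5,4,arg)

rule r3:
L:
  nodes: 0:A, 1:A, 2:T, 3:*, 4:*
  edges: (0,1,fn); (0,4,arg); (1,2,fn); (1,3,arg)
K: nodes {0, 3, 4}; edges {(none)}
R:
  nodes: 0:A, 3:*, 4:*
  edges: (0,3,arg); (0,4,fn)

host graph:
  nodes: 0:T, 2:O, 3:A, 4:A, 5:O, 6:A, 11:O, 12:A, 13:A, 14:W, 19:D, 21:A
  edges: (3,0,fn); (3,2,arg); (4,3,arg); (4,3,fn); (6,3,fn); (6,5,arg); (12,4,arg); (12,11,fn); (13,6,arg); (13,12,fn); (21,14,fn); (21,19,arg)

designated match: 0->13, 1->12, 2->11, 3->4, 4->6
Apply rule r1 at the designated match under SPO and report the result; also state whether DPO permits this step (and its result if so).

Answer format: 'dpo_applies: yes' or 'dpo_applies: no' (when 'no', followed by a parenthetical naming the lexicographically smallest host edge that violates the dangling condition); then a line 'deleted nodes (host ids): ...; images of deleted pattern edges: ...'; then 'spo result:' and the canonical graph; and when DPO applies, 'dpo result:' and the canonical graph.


dpo_applies: yes
deleted nodes (host ids): 11, 12; images of deleted pattern edges: (12,4,arg); (12,11,fn); (13,6,arg); (13,12,fn)
spo result:
nodes: 0:T, 2:O, 3:A, 4:A, 5:O, 6:A, 13:A, 14:W, 19:D, 21:A, 22:A
edges: (3,0,fn); (3,2,arg); (4,3,arg); (4,3,fn); (6,3,fn); (6,5,arg); (13,6,fn); (13,22,arg); (21,14,fn); (21,19,arg); (22,4,fn); (22,6,arg)
dpo result:
nodes: 0:T, 2:O, 3:A, 4:A, 5:O, 6:A, 13:A, 14:W, 19:D, 21:A, 22:A
edges: (3,0,fn); (3,2,arg); (4,3,arg); (4,3,fn); (6,3,fn); (6,5,arg); (13,6,fn); (13,22,arg); (21,14,fn); (21,19,arg); (22,4,fn); (22,6,arg)


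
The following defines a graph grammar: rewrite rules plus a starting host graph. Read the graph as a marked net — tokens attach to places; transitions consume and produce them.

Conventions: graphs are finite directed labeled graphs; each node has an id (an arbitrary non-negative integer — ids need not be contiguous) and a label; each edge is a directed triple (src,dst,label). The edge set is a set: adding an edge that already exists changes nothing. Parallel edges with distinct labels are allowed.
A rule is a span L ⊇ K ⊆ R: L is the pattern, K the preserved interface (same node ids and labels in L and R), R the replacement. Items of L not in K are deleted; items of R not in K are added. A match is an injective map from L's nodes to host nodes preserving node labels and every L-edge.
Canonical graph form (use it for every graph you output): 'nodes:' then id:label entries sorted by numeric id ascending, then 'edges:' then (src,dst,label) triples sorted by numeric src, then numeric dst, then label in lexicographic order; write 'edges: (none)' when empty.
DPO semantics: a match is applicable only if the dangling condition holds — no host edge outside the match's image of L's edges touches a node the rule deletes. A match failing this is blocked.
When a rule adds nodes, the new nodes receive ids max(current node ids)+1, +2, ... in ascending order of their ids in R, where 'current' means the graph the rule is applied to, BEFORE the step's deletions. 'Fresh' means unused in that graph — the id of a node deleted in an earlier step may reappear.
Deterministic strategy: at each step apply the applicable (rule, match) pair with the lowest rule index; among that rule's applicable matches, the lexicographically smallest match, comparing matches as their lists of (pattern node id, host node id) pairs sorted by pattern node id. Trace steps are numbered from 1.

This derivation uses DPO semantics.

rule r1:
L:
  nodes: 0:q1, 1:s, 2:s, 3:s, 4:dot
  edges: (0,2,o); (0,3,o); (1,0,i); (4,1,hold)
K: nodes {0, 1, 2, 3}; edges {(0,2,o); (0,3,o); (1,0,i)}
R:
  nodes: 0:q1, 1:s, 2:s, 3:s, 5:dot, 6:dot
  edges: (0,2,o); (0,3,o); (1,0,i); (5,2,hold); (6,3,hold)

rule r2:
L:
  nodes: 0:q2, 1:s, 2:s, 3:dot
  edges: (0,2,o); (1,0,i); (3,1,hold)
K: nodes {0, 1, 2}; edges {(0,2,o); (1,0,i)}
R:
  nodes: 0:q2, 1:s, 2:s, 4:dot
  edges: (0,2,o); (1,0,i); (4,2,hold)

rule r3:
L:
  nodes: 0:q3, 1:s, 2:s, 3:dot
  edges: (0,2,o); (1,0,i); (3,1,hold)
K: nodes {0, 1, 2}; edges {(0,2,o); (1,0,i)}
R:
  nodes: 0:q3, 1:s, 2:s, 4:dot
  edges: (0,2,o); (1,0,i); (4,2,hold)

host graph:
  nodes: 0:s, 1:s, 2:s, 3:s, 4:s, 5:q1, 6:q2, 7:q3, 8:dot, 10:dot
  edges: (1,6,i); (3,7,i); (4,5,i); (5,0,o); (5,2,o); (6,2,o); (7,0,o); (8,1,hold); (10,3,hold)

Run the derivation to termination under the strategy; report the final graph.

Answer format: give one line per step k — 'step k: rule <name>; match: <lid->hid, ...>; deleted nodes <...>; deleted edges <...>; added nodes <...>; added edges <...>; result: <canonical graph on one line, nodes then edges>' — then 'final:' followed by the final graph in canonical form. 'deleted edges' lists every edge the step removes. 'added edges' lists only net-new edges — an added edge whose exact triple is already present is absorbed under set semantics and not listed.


step 1: rule r2; match: 0->6, 1->1, 2->2, 3->8; deleted nodes 8; deleted edges (8,1,hold); added nodes 11; added edges (11,2,hold); result: nodes: 0:s, 1:s, 2:s, 3:s, 4:s, 5:q1, 6:q2, 7:q3, 10:dot, 11:dot edges: (1,6,i); (3,7,i); (4,5,i); (5,0,o); (5,2,o); (6,2,o); (7,0,o); (10,3,hold); (11,2,hold)
step 2: rule r3; match: 0->7, 1->3, 2->0, 3->10; deleted nodes 10; deleted edges (10,3,hold); added nodes 12; added edges (12,0,hold); result: nodes: 0:s, 1:s, 2:s, 3:s, 4:s, 5:q1, 6:q2, 7:q3, 11:dot, 12:dot edges: (1,6,i); (3,7,i); (4,5,i); (5,0,o); (5,2,o); (6,2,o); (7,0,o); (11,2,hold); (12,0,hold)
final:
nodes: 0:s, 1:s, 2:s, 3:s, 4:s, 5:q1, 6:q2, 7:q3, 11:dot, 12:dot
edges: (1,6,i); (3,7,i); (4,5,i); (5,0,o); (5,2,o); (6,2,o); (7,0,o); (11,2,hold); (12,0,hold)


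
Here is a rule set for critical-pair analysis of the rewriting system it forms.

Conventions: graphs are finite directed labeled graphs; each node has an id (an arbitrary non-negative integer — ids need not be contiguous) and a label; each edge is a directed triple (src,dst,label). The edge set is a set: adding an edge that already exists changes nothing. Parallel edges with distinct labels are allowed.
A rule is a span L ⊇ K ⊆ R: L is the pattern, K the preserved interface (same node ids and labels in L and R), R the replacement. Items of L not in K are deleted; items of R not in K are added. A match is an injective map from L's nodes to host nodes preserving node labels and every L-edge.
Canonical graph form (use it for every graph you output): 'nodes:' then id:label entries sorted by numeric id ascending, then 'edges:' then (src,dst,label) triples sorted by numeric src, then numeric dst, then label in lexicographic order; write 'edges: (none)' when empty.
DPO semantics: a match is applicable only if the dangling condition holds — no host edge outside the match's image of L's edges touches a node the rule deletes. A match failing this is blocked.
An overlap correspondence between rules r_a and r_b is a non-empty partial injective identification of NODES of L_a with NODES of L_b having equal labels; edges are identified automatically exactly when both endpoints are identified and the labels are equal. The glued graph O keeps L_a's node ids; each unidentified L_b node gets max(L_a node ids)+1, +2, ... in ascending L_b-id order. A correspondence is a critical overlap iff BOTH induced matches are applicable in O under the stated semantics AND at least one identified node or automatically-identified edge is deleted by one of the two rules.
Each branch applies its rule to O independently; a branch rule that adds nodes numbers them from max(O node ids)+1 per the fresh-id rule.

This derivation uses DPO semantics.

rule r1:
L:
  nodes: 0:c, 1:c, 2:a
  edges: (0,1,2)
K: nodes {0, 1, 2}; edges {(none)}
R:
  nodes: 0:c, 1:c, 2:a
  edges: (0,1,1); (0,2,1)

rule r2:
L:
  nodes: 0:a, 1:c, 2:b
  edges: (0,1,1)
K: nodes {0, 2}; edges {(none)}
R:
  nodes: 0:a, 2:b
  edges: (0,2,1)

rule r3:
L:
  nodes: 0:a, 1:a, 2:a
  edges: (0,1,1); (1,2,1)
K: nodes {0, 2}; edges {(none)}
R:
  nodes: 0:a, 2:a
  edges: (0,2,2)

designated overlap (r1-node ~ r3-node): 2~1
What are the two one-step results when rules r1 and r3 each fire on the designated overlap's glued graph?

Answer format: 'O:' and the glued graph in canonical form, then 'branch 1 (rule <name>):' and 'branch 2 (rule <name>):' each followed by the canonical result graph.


O:
nodes: 0:c, 1:c, 2:a, 3:a, 4:a
edges: (0,1,2); (2,4,1); (3,2,1)
branch 1 (rule r1):
nodes: 0:c, 1:c, 2:a, 3:a, 4:a
edges: (0,1,1); (0,2,1); (2,4,1); (3,2,1)
branch 2 (rule r3):
nodes: 0:c, 1:c, 3:a, 4:a
edges: (0,1,2); (3,4,2)


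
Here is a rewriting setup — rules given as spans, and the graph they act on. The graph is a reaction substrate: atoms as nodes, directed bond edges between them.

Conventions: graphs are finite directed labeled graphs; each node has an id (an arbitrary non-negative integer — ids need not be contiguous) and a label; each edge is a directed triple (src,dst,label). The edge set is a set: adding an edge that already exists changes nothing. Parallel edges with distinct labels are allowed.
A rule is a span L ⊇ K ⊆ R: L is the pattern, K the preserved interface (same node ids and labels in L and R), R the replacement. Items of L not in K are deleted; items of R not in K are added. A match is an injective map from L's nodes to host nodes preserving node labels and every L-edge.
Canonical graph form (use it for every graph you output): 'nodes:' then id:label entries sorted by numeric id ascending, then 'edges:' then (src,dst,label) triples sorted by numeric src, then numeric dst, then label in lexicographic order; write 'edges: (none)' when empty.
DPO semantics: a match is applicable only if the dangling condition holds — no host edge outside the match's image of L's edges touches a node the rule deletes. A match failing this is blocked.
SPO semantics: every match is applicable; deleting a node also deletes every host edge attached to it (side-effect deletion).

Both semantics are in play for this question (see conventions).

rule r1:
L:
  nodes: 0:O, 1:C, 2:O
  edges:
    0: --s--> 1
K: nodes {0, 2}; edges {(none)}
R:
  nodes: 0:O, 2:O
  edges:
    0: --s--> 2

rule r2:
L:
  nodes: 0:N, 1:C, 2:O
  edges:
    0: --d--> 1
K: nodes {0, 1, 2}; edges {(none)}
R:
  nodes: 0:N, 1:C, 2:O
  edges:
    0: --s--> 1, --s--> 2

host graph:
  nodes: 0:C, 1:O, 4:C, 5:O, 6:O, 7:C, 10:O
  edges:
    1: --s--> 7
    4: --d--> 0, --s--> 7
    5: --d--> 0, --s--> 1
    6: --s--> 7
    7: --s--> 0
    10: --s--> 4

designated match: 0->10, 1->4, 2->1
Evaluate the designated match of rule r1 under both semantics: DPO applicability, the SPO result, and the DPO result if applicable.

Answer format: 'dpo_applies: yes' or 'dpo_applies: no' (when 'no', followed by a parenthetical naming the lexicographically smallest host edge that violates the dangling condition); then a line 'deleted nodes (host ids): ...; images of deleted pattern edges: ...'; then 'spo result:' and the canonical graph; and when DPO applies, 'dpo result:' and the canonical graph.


dpo_applies: no
(the rule deletes node 4, which keeps host edge (4,0,d) outside the match image — the dangling condition fails, DPO blocks; SPO proceeds and side-deletes such edges)
deleted nodes (host ids): 4; images of deleted pattern edges: (10,4,s)
spo result:
nodes: 0:C, 1:O, 5:O, 6:O, 7:C, 10:O
edges: (1,7,s); (5,0,d); (5,1,s); (6,7,s); (7,0,s); (10,1,s)


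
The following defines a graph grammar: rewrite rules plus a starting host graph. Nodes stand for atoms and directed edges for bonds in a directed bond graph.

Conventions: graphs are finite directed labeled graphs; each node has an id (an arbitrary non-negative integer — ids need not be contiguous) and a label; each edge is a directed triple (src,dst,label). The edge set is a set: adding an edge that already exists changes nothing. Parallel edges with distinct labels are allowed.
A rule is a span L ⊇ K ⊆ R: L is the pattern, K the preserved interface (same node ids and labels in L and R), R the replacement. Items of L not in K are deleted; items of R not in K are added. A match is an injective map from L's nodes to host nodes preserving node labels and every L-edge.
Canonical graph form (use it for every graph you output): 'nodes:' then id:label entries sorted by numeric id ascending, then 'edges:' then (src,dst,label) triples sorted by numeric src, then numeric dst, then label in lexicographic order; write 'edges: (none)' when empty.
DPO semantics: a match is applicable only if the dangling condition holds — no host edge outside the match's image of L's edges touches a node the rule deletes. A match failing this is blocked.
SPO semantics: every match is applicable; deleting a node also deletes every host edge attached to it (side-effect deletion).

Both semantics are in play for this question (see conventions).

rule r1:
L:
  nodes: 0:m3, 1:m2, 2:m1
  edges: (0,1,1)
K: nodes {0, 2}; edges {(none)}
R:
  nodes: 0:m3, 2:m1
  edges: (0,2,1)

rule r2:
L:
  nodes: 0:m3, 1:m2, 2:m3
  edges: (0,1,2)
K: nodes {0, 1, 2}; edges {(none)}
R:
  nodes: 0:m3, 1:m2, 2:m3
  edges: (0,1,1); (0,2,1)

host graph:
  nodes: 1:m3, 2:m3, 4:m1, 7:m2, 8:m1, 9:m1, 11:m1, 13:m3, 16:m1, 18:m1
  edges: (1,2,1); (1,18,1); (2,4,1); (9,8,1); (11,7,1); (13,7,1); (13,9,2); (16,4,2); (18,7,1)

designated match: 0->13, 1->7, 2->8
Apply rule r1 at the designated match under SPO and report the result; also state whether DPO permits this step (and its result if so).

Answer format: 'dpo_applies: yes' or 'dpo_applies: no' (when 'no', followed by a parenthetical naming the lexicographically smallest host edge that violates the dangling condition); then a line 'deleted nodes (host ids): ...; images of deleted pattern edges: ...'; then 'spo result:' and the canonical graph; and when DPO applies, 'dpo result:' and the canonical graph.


dpo_applies: no
(the rule deletes node 7, which keeps host edge (11,7,1) outside the match image — the dangling condition fails, DPO blocks; SPO proceeds and side-deletes such edges)
deleted nodes (host ids): 7; images of deleted pattern edges: (13,7,1)
spo result:
nodes: 1:m3, 2:m3, 4:m1, 8:m1, 9:m1, 11:m1, 13:m3, 16:m1, 18:m1
edges: (1,2,1); (1,18,1); (2,4,1); (9,8,1); (13,8,1); (13,9,2); (16,4,2)


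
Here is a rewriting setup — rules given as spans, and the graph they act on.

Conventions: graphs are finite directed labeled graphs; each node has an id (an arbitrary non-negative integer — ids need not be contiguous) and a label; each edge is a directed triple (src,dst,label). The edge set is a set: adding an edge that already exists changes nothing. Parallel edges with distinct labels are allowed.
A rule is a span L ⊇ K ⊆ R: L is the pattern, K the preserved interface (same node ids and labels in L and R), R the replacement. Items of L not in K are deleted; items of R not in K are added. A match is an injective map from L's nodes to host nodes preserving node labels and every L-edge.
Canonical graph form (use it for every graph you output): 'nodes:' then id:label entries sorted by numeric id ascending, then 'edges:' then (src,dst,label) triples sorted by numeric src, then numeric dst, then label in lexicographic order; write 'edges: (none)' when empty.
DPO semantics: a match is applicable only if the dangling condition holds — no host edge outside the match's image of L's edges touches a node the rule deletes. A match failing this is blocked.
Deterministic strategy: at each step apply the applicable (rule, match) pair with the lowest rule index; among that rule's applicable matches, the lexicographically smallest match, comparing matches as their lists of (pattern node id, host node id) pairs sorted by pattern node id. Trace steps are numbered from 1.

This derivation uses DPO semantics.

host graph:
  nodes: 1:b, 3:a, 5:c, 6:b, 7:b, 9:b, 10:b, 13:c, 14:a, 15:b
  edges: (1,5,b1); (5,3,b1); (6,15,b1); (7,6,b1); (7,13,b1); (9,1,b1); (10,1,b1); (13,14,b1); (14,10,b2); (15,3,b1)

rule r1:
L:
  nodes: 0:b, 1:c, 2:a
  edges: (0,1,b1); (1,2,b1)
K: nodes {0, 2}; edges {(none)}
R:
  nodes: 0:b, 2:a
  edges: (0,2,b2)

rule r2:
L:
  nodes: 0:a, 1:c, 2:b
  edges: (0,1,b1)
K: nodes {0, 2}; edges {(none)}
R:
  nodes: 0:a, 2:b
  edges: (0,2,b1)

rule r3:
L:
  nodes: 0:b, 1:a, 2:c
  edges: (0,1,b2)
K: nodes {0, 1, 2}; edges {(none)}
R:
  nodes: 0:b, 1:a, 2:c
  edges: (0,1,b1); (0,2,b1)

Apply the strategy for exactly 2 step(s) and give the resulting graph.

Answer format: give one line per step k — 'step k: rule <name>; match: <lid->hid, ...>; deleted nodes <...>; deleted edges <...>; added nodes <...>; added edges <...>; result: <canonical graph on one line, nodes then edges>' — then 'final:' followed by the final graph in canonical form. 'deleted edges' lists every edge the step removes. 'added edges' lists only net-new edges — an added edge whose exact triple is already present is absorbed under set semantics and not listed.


step 1: rule r1; match: 0->1, 1->5, 2->3; deleted nodes 5; deleted edges (1,5,b1); (5,3,b1); added nodes (none); added edges (1,3,b2); result: nodes: 1:b, 3:a, 6:b, 7:b, 9:b, 10:b, 13:c, 14:a, 15:b edges: (1,3,b2); (6,15,b1); (7,6,b1); (7,13,b1); (9,1,b1); (10,1,b1); (13,14,b1); (14,10,b2); (15,3,b1)
step 2: rule r1; match: 0->7, 1->13, 2->14; deleted nodes 13; deleted edges (7,13,b1); (13,14,b1); added nodes (none); added edges (7,14,b2); result: nodes: 1:b, 3:a, 6:b, 7:b, 9:b, 10:b, 14:a, 15:b edges: (1,3,b2); (6,15,b1); (7,6,b1); (7,14,b2); (9,1,b1); (10,1,b1); (14,10,b2); (15,3,b1)
final:
nodes: 1:b, 3:a, 6:b, 7:b, 9:b, 10:b, 14:a, 15:b
edges: (1,3,b2); (6,15,b1); (7,6,b1); (7,14,b2); (9,1,b1); (10,1,b1); (14,10,b2); (15,3,b1)


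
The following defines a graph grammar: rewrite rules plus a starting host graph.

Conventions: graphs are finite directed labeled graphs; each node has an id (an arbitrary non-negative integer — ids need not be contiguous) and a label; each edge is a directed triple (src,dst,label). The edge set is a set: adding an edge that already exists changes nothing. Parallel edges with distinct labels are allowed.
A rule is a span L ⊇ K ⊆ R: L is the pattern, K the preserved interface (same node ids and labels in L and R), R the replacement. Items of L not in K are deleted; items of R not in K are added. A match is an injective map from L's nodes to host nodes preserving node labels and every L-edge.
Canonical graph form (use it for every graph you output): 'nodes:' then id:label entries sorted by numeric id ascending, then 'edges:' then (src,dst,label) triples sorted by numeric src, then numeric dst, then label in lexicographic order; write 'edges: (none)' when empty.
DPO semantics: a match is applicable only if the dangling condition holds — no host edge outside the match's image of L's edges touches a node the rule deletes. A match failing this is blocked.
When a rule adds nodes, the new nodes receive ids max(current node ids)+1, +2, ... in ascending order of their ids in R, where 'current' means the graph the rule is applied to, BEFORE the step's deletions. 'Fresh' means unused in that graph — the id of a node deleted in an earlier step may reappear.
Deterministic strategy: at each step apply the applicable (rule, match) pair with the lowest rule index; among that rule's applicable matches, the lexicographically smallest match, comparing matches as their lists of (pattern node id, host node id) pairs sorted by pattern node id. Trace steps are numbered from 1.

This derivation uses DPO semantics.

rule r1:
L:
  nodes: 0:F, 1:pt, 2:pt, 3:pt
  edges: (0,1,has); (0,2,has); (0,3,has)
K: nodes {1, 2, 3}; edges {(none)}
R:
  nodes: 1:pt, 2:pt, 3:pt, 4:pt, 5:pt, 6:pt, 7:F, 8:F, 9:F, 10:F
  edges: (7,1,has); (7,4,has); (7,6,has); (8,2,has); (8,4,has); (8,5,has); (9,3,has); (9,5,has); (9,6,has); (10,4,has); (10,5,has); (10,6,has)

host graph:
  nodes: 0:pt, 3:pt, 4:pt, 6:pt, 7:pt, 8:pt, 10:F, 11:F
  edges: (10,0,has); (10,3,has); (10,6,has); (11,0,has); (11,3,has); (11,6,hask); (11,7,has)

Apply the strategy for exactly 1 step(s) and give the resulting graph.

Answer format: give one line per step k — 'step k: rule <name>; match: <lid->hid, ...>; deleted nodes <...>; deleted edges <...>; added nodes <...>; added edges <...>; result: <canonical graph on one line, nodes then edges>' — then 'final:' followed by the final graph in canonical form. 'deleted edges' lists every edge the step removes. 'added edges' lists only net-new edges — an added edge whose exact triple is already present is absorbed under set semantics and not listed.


step 1: rule r1; match: 0->10, 1->0, 2->3, 3->6; deleted nodes 10; deleted edges (10,0,has); (10,3,has); (10,6,has); added nodes 12, 13, 14, 15, 16, 17, 18; added edges (15,0,has); (15,12,has); (15,14,has); (16,3,has); (16,12,has); (16,13,has); (17,6,has); (17,13,has); (17,14,has); (18,12,has); (18,13,has); (18,14,has); result: nodes: 0:pt, 3:pt, 4:pt, 6:pt, 7:pt, 8:pt, 11:F, 12:pt, 13:pt, 14:pt, 15:F, 16:F, 17:F, 18:F edges: (11,0,has); (11,3,has); (11,6,hask); (11,7,has); (15,0,has); (15,12,has); (15,14,has); (16,3,has); (16,12,has); (16,13,has); (17,6,has); (17,13,has); (17,14,has); (18,12,has); (18,13,has); (18,14,has)
final:
nodes: 0:pt, 3:pt, 4:pt, 6:pt, 7:pt, 8:pt, 11:F, 12:pt, 13:pt, 14:pt, 15:F, 16:F, 17:F, 18:F
edges: (11,0,has); (11,3,has); (11,6,hask); (11,7,has); (15,0,has); (15,12,has); (15,14,has); (16,3,has); (16,12,has); (16,13,has); (17,6,has); (17,13,has); (17,14,has); (18,12,has); (18,13,has); (18,14,has)


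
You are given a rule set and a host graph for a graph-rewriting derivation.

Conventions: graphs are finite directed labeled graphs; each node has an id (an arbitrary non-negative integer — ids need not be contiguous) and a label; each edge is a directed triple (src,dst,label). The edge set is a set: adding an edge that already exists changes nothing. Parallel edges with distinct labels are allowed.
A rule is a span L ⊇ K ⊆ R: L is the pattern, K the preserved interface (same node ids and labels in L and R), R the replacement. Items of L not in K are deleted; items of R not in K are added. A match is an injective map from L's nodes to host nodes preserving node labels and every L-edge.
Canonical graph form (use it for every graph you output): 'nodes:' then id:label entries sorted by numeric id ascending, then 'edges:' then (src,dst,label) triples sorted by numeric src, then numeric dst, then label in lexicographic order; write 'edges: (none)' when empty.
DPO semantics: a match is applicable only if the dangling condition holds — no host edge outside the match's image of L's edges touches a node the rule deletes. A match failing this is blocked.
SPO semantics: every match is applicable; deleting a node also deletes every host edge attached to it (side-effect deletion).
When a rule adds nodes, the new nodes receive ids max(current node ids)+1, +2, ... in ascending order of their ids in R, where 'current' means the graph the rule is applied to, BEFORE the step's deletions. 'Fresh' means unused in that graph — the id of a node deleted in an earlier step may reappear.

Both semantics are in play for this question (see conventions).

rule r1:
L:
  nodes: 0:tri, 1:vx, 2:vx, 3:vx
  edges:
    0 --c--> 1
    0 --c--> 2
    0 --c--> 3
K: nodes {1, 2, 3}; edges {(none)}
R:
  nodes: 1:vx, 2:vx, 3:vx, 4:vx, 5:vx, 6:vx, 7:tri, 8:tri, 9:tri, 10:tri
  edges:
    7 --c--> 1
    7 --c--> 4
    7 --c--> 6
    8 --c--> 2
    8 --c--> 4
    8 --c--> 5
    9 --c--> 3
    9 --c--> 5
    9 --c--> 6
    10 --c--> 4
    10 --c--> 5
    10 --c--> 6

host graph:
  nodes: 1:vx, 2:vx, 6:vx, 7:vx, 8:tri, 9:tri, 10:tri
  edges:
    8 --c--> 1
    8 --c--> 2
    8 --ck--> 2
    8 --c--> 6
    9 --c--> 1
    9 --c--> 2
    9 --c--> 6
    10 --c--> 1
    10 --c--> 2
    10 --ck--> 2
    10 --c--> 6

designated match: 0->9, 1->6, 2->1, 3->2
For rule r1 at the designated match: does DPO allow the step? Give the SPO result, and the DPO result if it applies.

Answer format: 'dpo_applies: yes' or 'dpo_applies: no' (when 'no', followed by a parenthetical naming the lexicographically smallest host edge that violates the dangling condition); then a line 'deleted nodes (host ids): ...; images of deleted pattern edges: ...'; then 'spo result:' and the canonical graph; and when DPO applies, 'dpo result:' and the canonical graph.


dpo_applies: yes
deleted nodes (host ids): 9; images of deleted pattern edges: (9,1,c); (9,2,c); (9,6,c)
spo result:
nodes: 1:vx, 2:vx, 6:vx, 7:vx, 8:tri, 10:tri, 11:vx, 12:vx, 13:vx, 14:tri, 15:tri, 16:tri, 17:tri
edges: (8,1,c); (8,2,c); (8,2,ck); (8,6,c); (10,1,c); (10,2,c); (10,2,ck); (10,6,c); (14,6,c); (14,11,c); (14,13,c); (15,1,c); (15,11,c); (15,12,c); (16,2,c); (16,12,c); (16,13,c); (17,11,c); (17,12,c); (17,13,c)
dpo result:
nodes: 1:vx, 2:vx, 6:vx, 7:vx, 8:tri, 10:tri, 11:vx, 12:vx, 13:vx, 14:tri, 15:tri, 16:tri, 17:tri
edges: (8,1,c); (8,2,c); (8,2,ck); (8,6,c); (10,1,c); (10,2,c); (10,2,ck); (10,6,c); (14,6,c); (14,11,c); (14,13,c); (15,1,c); (15,11,c); (15,12,c); (16,2,c); (16,12,c); (16,13,c); (17,11,c); (17,12,c); (17,13,c)


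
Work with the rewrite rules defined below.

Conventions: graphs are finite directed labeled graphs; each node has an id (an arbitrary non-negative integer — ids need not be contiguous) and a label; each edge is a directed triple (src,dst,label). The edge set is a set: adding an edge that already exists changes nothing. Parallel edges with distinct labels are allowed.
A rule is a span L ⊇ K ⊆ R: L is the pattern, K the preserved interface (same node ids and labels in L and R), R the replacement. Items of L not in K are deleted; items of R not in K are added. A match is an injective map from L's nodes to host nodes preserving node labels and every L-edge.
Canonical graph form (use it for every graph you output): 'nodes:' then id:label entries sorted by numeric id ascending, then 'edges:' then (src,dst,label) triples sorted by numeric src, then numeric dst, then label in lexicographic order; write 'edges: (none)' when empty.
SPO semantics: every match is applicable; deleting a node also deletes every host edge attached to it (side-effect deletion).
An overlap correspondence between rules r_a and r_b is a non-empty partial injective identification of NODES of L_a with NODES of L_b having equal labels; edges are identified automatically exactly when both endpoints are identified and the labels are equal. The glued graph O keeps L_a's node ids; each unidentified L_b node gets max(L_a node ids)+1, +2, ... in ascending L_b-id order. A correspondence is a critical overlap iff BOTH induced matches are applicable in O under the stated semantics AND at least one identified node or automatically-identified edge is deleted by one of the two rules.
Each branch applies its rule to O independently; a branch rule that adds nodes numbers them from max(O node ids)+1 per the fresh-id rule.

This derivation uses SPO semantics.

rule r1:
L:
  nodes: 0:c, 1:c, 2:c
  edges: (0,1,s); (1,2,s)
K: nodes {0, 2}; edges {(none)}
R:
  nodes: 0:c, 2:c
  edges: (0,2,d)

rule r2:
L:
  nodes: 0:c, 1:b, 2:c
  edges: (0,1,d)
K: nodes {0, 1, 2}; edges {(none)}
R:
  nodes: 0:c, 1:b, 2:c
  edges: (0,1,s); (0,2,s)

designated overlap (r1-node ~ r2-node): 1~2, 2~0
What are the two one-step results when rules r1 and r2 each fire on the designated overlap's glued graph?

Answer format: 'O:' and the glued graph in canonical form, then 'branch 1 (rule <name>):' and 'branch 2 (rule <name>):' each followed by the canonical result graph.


O:
nodes: 0:c, 1:c, 2:c, 3:b
edges: (0,1,s); (1,2,s); (2,3,d)
branch 1 (rule r1):
nodes: 0:c, 2:c, 3:b
edges: (0,2,d); (2,3,d)
branch 2 (rule r2):
nodes: 0:c, 1:c, 2:c, 3:b
edges: (0,1,s); (1,2,s); (2,1,s); (2,3,s)


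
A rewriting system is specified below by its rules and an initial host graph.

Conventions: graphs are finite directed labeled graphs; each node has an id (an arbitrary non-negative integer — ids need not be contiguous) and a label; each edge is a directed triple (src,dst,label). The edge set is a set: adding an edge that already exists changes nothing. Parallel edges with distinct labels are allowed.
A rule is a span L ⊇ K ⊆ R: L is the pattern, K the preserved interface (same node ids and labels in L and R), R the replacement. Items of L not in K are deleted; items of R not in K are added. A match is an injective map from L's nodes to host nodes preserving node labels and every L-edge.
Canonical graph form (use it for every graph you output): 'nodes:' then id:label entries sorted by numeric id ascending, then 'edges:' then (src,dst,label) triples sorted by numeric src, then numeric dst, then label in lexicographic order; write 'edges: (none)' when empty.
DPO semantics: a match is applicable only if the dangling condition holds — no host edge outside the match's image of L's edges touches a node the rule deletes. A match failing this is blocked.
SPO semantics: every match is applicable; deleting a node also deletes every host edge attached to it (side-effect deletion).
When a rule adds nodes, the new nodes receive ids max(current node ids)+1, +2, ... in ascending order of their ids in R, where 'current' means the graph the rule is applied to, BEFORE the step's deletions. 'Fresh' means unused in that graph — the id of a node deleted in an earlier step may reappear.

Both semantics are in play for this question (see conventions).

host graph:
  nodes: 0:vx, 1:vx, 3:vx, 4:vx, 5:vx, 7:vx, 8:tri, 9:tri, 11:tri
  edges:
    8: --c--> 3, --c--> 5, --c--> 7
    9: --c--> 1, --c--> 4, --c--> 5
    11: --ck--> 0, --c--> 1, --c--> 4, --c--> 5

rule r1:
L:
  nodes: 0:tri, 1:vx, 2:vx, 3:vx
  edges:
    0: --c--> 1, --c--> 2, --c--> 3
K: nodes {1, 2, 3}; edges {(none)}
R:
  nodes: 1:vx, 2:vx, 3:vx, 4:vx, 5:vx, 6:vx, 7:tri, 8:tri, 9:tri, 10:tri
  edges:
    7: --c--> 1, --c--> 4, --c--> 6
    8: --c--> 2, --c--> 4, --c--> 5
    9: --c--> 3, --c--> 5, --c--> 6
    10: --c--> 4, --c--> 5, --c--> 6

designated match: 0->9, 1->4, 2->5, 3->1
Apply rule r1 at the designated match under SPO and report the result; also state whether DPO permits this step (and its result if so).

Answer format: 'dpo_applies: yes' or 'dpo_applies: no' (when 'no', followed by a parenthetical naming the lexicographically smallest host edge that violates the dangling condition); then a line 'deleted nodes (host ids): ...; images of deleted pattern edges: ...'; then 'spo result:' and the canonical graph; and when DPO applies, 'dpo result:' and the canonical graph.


dpo_applies: yes
deleted nodes (host ids): 9; images of deleted pattern edges: (9,1,c); (9,4,c); (9,5,c)
spo result:
nodes: 0:vx, 1:vx, 3:vx, 4:vx, 5:vx, 7:vx, 8:tri, 11:tri, 12:vx, 13:vx, 14:vx, 15:tri, 16:tri, 17:tri, 18:tri
edges: (8,3,c); (8,5,c); (8,7,c); (11,0,ck); (11,1,c); (11,4,c); (11,5,c); (15,4,c); (15,12,c); (15,14,c); (16,5,c); (16,12,c); (16,13,c); (17,1,c); (17,13,c); (17,14,c); (18,12,c); (18,13,c); (18,14,c)
dpo result:
nodes: 0:vx, 1:vx, 3:vx, 4:vx, 5:vx, 7:vx, 8:tri, 11:tri, 12:vx, 13:vx, 14:vx, 15:tri, 16:tri, 17:tri, 18:tri
edges: (8,3,c); (8,5,c); (8,7,c); (11,0,ck); (11,1,c); (11,4,c); (11,5,c); (15,4,c); (15,12,c); (15,14,c); (16,5,c); (16,12,c); (16,13,c); (17,1,c); (17,13,c); (17,14,c); (18,12,c); (18,13,c); (18,14,c)


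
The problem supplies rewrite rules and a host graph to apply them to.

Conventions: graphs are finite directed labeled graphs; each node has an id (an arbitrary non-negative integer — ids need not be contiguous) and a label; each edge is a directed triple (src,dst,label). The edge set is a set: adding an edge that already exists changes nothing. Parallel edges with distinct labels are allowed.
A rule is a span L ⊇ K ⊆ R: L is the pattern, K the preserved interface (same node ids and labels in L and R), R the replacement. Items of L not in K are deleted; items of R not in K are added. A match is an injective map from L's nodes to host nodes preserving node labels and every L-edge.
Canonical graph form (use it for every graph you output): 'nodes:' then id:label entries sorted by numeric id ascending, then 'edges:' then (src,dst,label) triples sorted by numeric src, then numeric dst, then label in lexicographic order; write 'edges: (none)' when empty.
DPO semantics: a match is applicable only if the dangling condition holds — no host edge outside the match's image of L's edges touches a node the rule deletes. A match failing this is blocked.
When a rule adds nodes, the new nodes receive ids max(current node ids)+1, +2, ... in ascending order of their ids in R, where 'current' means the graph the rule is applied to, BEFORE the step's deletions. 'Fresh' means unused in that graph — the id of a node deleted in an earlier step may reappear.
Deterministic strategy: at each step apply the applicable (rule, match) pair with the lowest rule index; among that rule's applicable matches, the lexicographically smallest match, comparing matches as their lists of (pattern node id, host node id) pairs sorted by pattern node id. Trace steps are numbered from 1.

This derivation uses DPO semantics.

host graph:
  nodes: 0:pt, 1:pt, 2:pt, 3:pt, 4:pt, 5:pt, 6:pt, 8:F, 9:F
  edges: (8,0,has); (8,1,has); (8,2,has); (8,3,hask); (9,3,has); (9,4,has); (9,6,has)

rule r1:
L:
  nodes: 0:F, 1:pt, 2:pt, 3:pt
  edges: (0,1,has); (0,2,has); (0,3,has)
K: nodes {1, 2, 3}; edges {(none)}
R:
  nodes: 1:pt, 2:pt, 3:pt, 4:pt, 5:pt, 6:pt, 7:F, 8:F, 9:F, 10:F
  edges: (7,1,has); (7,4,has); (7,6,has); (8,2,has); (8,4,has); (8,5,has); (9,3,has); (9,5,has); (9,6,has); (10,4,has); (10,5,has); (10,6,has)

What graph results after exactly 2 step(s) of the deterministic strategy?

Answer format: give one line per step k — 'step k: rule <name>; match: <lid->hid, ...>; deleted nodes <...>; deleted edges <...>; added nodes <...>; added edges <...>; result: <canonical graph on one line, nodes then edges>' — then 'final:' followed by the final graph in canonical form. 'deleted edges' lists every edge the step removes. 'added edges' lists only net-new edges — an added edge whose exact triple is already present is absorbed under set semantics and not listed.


step 1: rule r1; match: 0->9, 1->3, 2->4, 3->6; deleted nodes 9; deleted edges (9,3,has); (9,4,has); (9,6,has); added nodes 10, 11, 12, 13, 14, 15, 16; added edges (13,3,has); (13,10,has); (13,12,has); (14,4,has); (14,10,has); (14,11,has); (15,6,has); (15,11,has); (15,12,has); (16,10,has); (16,11,has); (16,12,has); result: nodes: 0:pt, 1:pt, 2:pt, 3:pt, 4:pt, 5:pt, 6:pt, 8:F, 10:pt, 11:pt, 12:pt, 13:F, 14:F, 15:F, 16:F edges: (8,0,has); (8,1,has); (8,2,has); (8,3,hask); (13,3,has); (13,10,has); (13,12,has); (14,4,has); (14,10,has); (14,11,has); (15,6,has); (15,11,has); (15,12,has); (16,10,has); (16,11,has); (16,12,has)
step 2: rule r1; match: 0->13, 1->3, 2->10, 3->12; deleted nodes 13; deleted edges (13,3,has); (13,10,has); (13,12,has); added nodes 17, 18, 19, 20, 21, 22, 23; added edges (20,3,has); (20,17,has); (20,19,has); (21,10,has); (21,17,has); (21,18,has); (22,12,has); (22,18,has); (22,19,has); (23,17,has); (23,18,has); (23,19,has); result: nodes: 0:pt, 1:pt, 2:pt, 3:pt, 4:pt, 5:pt, 6:pt, 8:F, 10:pt, 11:pt, 12:pt, 14:F, 15:F, 16:F, 17:pt, 18:pt, 19:pt, 20:F, 21:F, 22:F, 23:F edges: (8,0,has); (8,1,has); (8,2,has); (8,3,hask); (14,4,has); (14,10,has); (14,11,has); (15,6,has); (15,11,has); (15,12,has); (16,10,has); (16,11,has); (16,12,has); (20,3,has); (20,17,has); (20,19,has); (21,10,has); (21,17,has); (21,18,has); (22,12,has); (22,18,has); (22,19,has); (23,17,has); (23,18,has); (23,19,has)
final:
nodes: 0:pt, 1:pt, 2:pt, 3:pt, 4:pt, 5:pt, 6:pt, 8:F, 10:pt, 11:pt, 12:pt, 14:F, 15:F, 16:F, 17:pt, 18:pt, 19:pt, 20:F, 21:F, 22:F, 23:F
edges: (8,0,has); (8,1,has); (8,2,has); (8,3,hask); (14,4,has); (14,10,has); (14,11,has); (15,6,has); (15,11,has); (15,12,has); (16,10,has); (16,11,has); (16,12,has); (20,3,has); (20,17,has); (20,19,has); (21,10,has); (21,17,has); (21,18,has); (22,12,has); (22,18,has); (22,19,has); (23,17,has); (23,18,has); (23,19,has)
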